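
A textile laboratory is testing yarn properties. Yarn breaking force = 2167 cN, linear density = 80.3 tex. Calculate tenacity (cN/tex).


Formula: Tenacity = Breaking force / Linear density
Tenacity = 2167 cN / 80.3 tex
Tenacity = 26.99 cN/tex

26.99 cN/tex


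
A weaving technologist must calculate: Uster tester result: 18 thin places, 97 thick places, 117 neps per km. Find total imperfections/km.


Formula: Total = thin places + thick places + neps
Total = 18 + 97 + 117
Total = 232 imperfections/km

232 imperfections/km


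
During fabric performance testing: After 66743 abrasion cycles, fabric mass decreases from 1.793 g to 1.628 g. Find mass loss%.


Formula: Mass loss% = ((m_before - m_after) / m_before) * 100
Step 1: Mass loss = 1.793 - 1.628 = 0.165 g
Step 2: Ratio = 0.165 / 1.793 = 0.0920245
Step 3: Mass loss% = 0.0920245 * 100 = 9.20245% ≈ 9.20%

9.20%


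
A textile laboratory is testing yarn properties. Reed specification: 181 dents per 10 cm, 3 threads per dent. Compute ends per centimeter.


Formula: EPC = (dents per 10 cm * ends per dent) / 10
Step 1: Total ends per 10 cm = 181 * 3 = 543
Step 2: EPC = 543 / 10 = 54.3 ends/cm

54.3 ends/cm


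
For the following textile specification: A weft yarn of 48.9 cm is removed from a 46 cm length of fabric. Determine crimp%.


Formula: Crimp% = ((L_yarn - L_fabric) / L_fabric) * 100
Step 1: Extension = 48.9 - 46 = 2.9 cm
Step 2: Crimp% = (2.9 / 46) * 100
Step 3: Crimp% = 0.063043 * 100 = 6.3043% ≈ 6.3%

6.3%


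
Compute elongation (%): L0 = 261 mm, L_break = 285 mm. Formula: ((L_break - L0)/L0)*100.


Formula: Elongation (%) = ((L_break - L0) / L0) * 100
Step 1: Extension = 285 - 261 = 24 mm
Step 2: Elongation = (24 / 261) * 100
Step 3: Elongation = 0.091954 * 100 = 9.1954% ≈ 9.2%

9.2%


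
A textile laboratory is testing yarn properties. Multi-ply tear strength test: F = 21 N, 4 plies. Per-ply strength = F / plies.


Formula: Per-ply strength = Total force / Number of plies
Per-ply = 21 N / 4
Per-ply = 5.25 N

5.25 N


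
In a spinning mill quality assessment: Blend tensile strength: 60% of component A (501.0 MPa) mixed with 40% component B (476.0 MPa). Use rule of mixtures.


Formula: Blend property = (fraction_A * property_A) + (fraction_B * property_B)
Step 1: Contribution A = 60/100 * 501.0 MPa = 300.6 MPa
Step 2: Contribution B = 40/100 * 476.0 MPa = 190.4 MPa
Step 3: Blend tensile strength = 300.6 + 190.4 = 491.0 MPa

491.0 MPa


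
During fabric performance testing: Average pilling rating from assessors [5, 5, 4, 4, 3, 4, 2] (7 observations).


Formula: Mean = sum / count
Sum = 5 + 5 + 4 + 4 + 3 + 4 + 2 = 27
Mean = 27 / 7 = 3.9

3.9


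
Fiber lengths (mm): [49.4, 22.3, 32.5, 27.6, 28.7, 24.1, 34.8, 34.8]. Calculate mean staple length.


Formula: Mean = sum of lengths / count
Sum = 49.4 + 22.3 + 32.5 + 27.6 + 28.7 + 24.1 + 34.8 + 34.8
Sum = 254.2 mm
Mean = 254.2 / 8 = 31.78 mm

31.78 mm


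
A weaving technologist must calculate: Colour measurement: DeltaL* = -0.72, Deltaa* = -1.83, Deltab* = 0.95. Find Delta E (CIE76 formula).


Formula: Delta E = sqrt(dL*^2 + da*^2 + db*^2)
Step 1: dL*^2 = (-0.72)^2 = 0.5184
Step 2: da*^2 = (-1.83)^2 = 3.3489
Step 3: db*^2 = 0.95^2 = 0.9025
Step 4: Sum = 0.5184 + 3.3489 + 0.9025 = 4.7698
Step 5: Delta E = sqrt(4.7698) = 2.18

2.18 Delta E


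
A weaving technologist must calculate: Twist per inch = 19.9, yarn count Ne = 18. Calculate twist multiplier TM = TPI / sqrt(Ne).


Formula: TM = TPI / sqrt(Ne)
Step 1: sqrt(Ne) = sqrt(18) = 4.2426
Step 2: TM = 19.9 / 4.2426 = 4.69

4.69 TM


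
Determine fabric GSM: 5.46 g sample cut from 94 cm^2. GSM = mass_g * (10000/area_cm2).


Formula: GSM = mass_g / area_m2
Step 1: Convert area: 94 cm^2 = 94 / 10000 = 0.0094 m^2
Step 2: GSM = 5.46 g / 0.0094 m^2 = 580.9 g/m^2

580.9 g/m^2


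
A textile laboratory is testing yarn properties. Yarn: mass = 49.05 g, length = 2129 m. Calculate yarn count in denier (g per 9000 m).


Formula: den = (mass_g / length_m) * 9000
Substituting: den = (49.05 / 2129) * 9000
Intermediate: 49.05 / 2129 = 0.02303899 g/m
den = 0.02303899 * 9000 = 207.4 denier

207.4 denier


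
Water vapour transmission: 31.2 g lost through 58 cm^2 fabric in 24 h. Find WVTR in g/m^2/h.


Formula: WVTR = mass_loss / (area * time)
Step 1: Convert area: 58 cm^2 = 0.0058 m^2
Step 2: WVTR = 31.2 g / (0.0058 m^2 * 24 h)
Step 3: WVTR = 31.2 / 0.1392 = 224.1 g/m^2/h

224.1 g/m^2/h


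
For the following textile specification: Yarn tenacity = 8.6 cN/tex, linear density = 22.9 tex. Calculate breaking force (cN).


Formula: Breaking force = Tenacity * Linear density
F = 8.6 cN/tex * 22.9 tex
F = 196.94 cN

196.94 cN


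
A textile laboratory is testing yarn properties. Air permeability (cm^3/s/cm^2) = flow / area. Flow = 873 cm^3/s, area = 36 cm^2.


Formula: Air Permeability = Airflow / Test Area
AP = 873 cm^3/s / 36 cm^2
AP = 24.3 cm^3/s/cm^2

24.3 cm^3/s/cm^2


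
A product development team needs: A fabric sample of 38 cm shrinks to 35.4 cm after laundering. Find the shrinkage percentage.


Formula: Shrinkage% = ((L_before - L_after) / L_before) * 100
Step 1: Shrinkage = 38 - 35.4 = 2.6 cm
Step 2: Shrinkage% = (2.6 / 38) * 100
Step 3: Shrinkage% = 0.068421 * 100 = 6.8421% ≈ 6.8%

6.8%


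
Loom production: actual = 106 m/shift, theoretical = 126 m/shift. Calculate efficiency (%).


Formula: Efficiency% = (Actual output / Theoretical output) * 100
Efficiency% = (106 / 126) * 100
Efficiency% = 0.84127 * 100 = 84.127% ≈ 84.1%

84.1%


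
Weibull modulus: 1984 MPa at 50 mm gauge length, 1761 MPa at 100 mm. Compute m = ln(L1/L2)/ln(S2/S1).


Formula: m = ln(L1/L2) / ln(S2/S1)
Step 1: ln(L1/L2) = ln(50/100) = -0.69315
Step 2: S2/S1 = 1761/1984 = 0.8876
Step 3: ln(S2/S1) = ln(0.8876) = -0.11923
Step 4: m = -0.69315 / -0.11923 = 5.81

5.81 (Weibull m)


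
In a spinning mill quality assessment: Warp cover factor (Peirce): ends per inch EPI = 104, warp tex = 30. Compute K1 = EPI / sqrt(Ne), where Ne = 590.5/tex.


Formula: K1 = EPI / sqrt(Ne), with Ne = 590.5 / tex_warp
Step 1: Ne = 590.5 / 30 = 19.683
Step 2: sqrt(Ne) = sqrt(19.683) = 4.4366
Step 3: K1 = 104 / 4.4366 = 23.4

23.4


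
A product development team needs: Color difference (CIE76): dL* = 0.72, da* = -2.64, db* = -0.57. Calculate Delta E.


Formula: Delta E = sqrt(dL*^2 + da*^2 + db*^2)
Step 1: dL*^2 = 0.72^2 = 0.5184
Step 2: da*^2 = (-2.64)^2 = 6.9696
Step 3: db*^2 = (-0.57)^2 = 0.3249
Step 4: Sum = 0.5184 + 6.9696 + 0.3249 = 7.8129
Step 5: Delta E = sqrt(7.8129) = 2.8

2.8 Delta E


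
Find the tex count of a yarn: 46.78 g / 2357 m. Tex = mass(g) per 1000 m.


Formula: Tex = (mass_g / length_m) * 1000
Substituting: Tex = (46.78 / 2357) * 1000
Intermediate: 46.78 / 2357 = 0.01984726 g/m
Tex = 0.01984726 * 1000 = 19.85 tex

19.85 tex


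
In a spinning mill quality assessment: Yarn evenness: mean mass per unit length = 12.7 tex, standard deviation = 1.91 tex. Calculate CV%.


Formula: CV% = (standard deviation / mean) * 100
Step 1: Ratio = 1.91 / 12.7 = 0.150394
Step 2: CV% = 0.150394 * 100 = 15.0394% ≈ 15.0%

15.0%


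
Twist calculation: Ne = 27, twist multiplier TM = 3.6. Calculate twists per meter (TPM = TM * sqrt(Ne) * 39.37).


Formula: TPM = TM * sqrt(Ne) * 39.37
Step 1: sqrt(Ne) = sqrt(27) = 5.1962
Step 2: TM * sqrt(Ne) = 3.6 * 5.1962 = 18.7063
Step 3: TPM = 18.7063 * 39.37 = 736 twists/m

736 twists/m


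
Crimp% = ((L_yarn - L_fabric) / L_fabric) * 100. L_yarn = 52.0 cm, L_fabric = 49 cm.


Formula: Crimp% = ((L_yarn - L_fabric) / L_fabric) * 100
Step 1: Extension = 52.0 - 49 = 3.0 cm
Step 2: Crimp% = (3.0 / 49) * 100
Step 3: Crimp% = 0.061224 * 100 = 6.1224% ≈ 6.1%

6.1%


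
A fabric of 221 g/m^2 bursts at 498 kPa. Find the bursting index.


Formula: Bursting Index = Bursting Strength / Fabric GSM
BI = 498 kPa / 221 g/m^2
BI = 2.253 kPa/(g/m^2)

2.253 kPa/(g/m^2)


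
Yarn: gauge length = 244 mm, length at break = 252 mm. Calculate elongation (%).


Formula: Elongation (%) = ((L_break - L0) / L0) * 100
Step 1: Extension = 252 - 244 = 8 mm
Step 2: Elongation = (8 / 244) * 100
Step 3: Elongation = 0.032787 * 100 = 3.2787% ≈ 3.3%

3.3%


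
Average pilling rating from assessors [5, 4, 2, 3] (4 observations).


Formula: Mean = sum / count
Sum = 5 + 4 + 2 + 3 = 14
Mean = 14 / 4 = 3.5

3.5


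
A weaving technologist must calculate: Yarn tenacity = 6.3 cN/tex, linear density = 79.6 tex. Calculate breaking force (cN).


Formula: Breaking force = Tenacity * Linear density
F = 6.3 cN/tex * 79.6 tex
F = 501.48 cN

501.48 cN


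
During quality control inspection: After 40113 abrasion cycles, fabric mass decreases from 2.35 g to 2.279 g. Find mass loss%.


Formula: Mass loss% = ((m_before - m_after) / m_before) * 100
Step 1: Mass loss = 2.35 - 2.279 = 0.071 g
Step 2: Ratio = 0.071 / 2.35 = 0.0302128
Step 3: Mass loss% = 0.0302128 * 100 = 3.02128% ≈ 3.02%

3.02%


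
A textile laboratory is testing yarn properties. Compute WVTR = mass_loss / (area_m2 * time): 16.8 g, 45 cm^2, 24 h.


Formula: WVTR = mass_loss / (area * time)
Step 1: Convert area: 45 cm^2 = 0.0045 m^2
Step 2: WVTR = 16.8 g / (0.0045 m^2 * 24 h)
Step 3: WVTR = 16.8 / 0.108 = 155.6 g/m^2/h

155.6 g/m^2/h


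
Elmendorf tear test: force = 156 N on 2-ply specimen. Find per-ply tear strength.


Formula: Per-ply strength = Total force / Number of plies
Per-ply = 156 N / 2
Per-ply = 78 N

78 N


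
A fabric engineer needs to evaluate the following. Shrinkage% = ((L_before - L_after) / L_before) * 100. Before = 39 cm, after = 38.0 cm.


Formula: Shrinkage% = ((L_before - L_after) / L_before) * 100
Step 1: Shrinkage = 39 - 38.0 = 1.0 cm
Step 2: Shrinkage% = (1.0 / 39) * 100
Step 3: Shrinkage% = 0.025641 * 100 = 2.5641% ≈ 2.6%

2.6%


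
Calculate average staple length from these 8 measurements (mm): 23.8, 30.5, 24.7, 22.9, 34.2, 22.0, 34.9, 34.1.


Formula: Mean = sum of lengths / count
Sum = 23.8 + 30.5 + 24.7 + 22.9 + 34.2 + 22.0 + 34.9 + 34.1
Sum = 227.1 mm
Mean = 227.1 / 8 = 28.39 mm

28.39 mm


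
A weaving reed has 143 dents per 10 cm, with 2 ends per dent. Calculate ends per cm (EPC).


Formula: EPC = (dents per 10 cm * ends per dent) / 10
Step 1: Total ends per 10 cm = 143 * 2 = 286
Step 2: EPC = 286 / 10 = 28.6 ends/cm

28.6 ends/cm


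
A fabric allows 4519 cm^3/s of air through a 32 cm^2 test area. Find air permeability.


Formula: Air Permeability = Airflow / Test Area
AP = 4519 cm^3/s / 32 cm^2
AP = 141.2 cm^3/s/cm^2

141.2 cm^3/s/cm^2


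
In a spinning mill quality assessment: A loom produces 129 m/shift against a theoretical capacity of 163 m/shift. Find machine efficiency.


Formula: Efficiency% = (Actual output / Theoretical output) * 100
Efficiency% = (129 / 163) * 100
Efficiency% = 0.791411 * 100 = 79.1411% ≈ 79.1%

79.1%


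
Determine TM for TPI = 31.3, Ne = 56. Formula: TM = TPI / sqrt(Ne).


Formula: TM = TPI / sqrt(Ne)
Step 1: sqrt(Ne) = sqrt(56) = 7.4833
Step 2: TM = 31.3 / 7.4833 = 4.18

4.18 TM


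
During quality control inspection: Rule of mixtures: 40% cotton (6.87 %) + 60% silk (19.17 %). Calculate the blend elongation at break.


Formula: Blend property = (fraction_A * property_A) + (fraction_B * property_B)
Step 1: Contribution A = 40/100 * 6.87 % = 2.748 %
Step 2: Contribution B = 60/100 * 19.17 % = 11.502 %
Step 3: Blend elongation at break = 2.748 + 11.502 = 14.25 %

14.25 %


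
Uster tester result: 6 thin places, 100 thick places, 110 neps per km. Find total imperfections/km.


Formula: Total = thin places + thick places + neps
Total = 6 + 100 + 110
Total = 216 imperfections/km

216 imperfections/km


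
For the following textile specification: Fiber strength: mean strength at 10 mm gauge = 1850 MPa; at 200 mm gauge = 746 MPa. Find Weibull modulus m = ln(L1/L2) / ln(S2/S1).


Formula: m = ln(L1/L2) / ln(S2/S1)
Step 1: ln(L1/L2) = ln(10/200) = -2.99573
Step 2: S2/S1 = 746/1850 = 0.40324
Step 3: ln(S2/S1) = ln(0.40324) = -0.90822
Step 4: m = -2.99573 / -0.90822 = 3.30

3.30 (Weibull m)


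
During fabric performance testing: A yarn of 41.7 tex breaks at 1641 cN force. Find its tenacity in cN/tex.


Formula: Tenacity = Breaking force / Linear density
Tenacity = 1641 cN / 41.7 tex
Tenacity = 39.35 cN/tex

39.35 cN/tex


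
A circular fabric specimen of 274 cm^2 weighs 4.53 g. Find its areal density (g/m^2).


Formula: GSM = mass_g / area_m2
Step 1: Convert area: 274 cm^2 = 274 / 10000 = 0.0274 m^2
Step 2: GSM = 4.53 g / 0.0274 m^2 = 165.3 g/m^2

165.3 g/m^2


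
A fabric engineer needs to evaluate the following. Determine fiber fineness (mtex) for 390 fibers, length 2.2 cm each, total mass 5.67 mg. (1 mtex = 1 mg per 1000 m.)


Formula: fineness (mtex) = mass (mg) / total length (km) = (mass_mg / total_length_m) * 1000
Step 1: Convert fiber length: 2.2 cm = 0.022 m
Step 2: Total fiber length = 390 * 0.022 = 8.58 m
Step 3: Linear density = 5.67 mg / 8.58 m = 0.6608 mg/m
Step 4: fineness = 0.6608 * 1000 = 660.8 mtex

660.8 mtex


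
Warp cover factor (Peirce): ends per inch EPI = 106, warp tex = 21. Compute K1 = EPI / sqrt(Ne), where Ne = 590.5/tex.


Formula: K1 = EPI / sqrt(Ne), with Ne = 590.5 / tex_warp
Step 1: Ne = 590.5 / 21 = 28.119
Step 2: sqrt(Ne) = sqrt(28.119) = 5.3027
Step 3: K1 = 106 / 5.3027 = 20.0

20.0


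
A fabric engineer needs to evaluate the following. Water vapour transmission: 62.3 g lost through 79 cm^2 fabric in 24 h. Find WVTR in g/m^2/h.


Formula: WVTR = mass_loss / (area * time)
Step 1: Convert area: 79 cm^2 = 0.0079 m^2
Step 2: WVTR = 62.3 g / (0.0079 m^2 * 24 h)
Step 3: WVTR = 62.3 / 0.1896 = 328.6 g/m^2/h

328.6 g/m^2/h


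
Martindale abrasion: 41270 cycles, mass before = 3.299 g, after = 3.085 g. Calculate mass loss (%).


Formula: Mass loss% = ((m_before - m_after) / m_before) * 100
Step 1: Mass loss = 3.299 - 3.085 = 0.214 g
Step 2: Ratio = 0.214 / 3.299 = 0.0648681
Step 3: Mass loss% = 0.0648681 * 100 = 6.48681% ≈ 6.49%

6.49%


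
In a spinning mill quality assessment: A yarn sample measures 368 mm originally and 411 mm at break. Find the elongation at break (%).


Formula: Elongation (%) = ((L_break - L0) / L0) * 100
Step 1: Extension = 411 - 368 = 43 mm
Step 2: Elongation = (43 / 368) * 100
Step 3: Elongation = 0.116848 * 100 = 11.6848% ≈ 11.7%

11.7%


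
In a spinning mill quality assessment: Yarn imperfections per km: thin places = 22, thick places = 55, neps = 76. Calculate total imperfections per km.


Formula: Total = thin places + thick places + neps
Total = 22 + 55 + 76
Total = 153 imperfections/km

153 imperfections/km


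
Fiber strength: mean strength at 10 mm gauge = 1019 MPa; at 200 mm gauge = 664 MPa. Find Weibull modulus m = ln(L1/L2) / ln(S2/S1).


Formula: m = ln(L1/L2) / ln(S2/S1)
Step 1: ln(L1/L2) = ln(10/200) = -2.99573
Step 2: S2/S1 = 664/1019 = 0.65162
Step 3: ln(S2/S1) = ln(0.65162) = -0.42829
Step 4: m = -2.99573 / -0.42829 = 6.99

6.99 (Weibull m)


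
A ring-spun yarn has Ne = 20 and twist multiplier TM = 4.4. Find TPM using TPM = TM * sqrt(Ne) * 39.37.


Formula: TPM = TM * sqrt(Ne) * 39.37
Step 1: sqrt(Ne) = sqrt(20) = 4.4721
Step 2: TM * sqrt(Ne) = 4.4 * 4.4721 = 19.6772
Step 3: TPM = 19.6772 * 39.37 = 775 twists/m

775 twists/m


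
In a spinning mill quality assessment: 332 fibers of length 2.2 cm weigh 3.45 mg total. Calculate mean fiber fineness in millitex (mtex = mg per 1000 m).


Formula: fineness (mtex) = mass (mg) / total length (km) = (mass_mg / total_length_m) * 1000
Step 1: Convert fiber length: 2.2 cm = 0.022 m
Step 2: Total fiber length = 332 * 0.022 = 7.304 m
Step 3: Linear density = 3.45 mg / 7.304 m = 0.4723 mg/m
Step 4: fineness = 0.4723 * 1000 = 472.3 mtex

472.3 mtex


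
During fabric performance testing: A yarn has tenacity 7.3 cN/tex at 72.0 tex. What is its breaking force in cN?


Formula: Breaking force = Tenacity * Linear density
F = 7.3 cN/tex * 72.0 tex
F = 525.60 cN

525.60 cN


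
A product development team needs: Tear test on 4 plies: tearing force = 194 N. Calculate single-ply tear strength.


Formula: Per-ply strength = Total force / Number of plies
Per-ply = 194 N / 4
Per-ply = 48.5 N

48.5 N


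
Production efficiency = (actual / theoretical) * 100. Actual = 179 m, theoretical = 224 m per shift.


Formula: Efficiency% = (Actual output / Theoretical output) * 100
Efficiency% = (179 / 224) * 100
Efficiency% = 0.799107 * 100 = 79.9107% ≈ 79.9%

79.9%


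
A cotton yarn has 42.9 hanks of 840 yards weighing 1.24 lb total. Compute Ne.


Formula: Ne = hanks / mass_lb
Substituting: Ne = 42.9 / 1.24
Ne = 34.6

34.6 Ne


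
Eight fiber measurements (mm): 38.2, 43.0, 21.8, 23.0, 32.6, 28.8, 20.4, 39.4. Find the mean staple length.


Formula: Mean = sum of lengths / count
Sum = 38.2 + 43.0 + 21.8 + 23.0 + 32.6 + 28.8 + 20.4 + 39.4
Sum = 247.2 mm
Mean = 247.2 / 8 = 30.90 mm

30.90 mm


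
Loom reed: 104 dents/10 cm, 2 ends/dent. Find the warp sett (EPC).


Formula: EPC = (dents per 10 cm * ends per dent) / 10
Step 1: Total ends per 10 cm = 104 * 2 = 208
Step 2: EPC = 208 / 10 = 20.8 ends/cm

20.8 ends/cm


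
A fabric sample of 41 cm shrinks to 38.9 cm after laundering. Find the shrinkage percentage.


Formula: Shrinkage% = ((L_before - L_after) / L_before) * 100
Step 1: Shrinkage = 41 - 38.9 = 2.1 cm
Step 2: Shrinkage% = (2.1 / 41) * 100
Step 3: Shrinkage% = 0.05122 * 100 = 5.122% ≈ 5.1%

5.1%


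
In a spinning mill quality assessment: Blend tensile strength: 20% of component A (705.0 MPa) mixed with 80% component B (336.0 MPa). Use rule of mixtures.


Formula: Blend property = (fraction_A * property_A) + (fraction_B * property_B)
Step 1: Contribution A = 20/100 * 705.0 MPa = 141.0 MPa
Step 2: Contribution B = 80/100 * 336.0 MPa = 268.8 MPa
Step 3: Blend tensile strength = 141.0 + 268.8 = 409.8 MPa

409.8 MPa


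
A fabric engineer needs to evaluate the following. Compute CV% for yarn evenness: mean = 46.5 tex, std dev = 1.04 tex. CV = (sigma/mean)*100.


Formula: CV% = (standard deviation / mean) * 100
Step 1: Ratio = 1.04 / 46.5 = 0.022366
Step 2: CV% = 0.022366 * 100 = 2.2366% ≈ 2.2%

2.2%


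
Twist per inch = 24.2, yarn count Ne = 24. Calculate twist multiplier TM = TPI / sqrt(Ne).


Formula: TM = TPI / sqrt(Ne)
Step 1: sqrt(Ne) = sqrt(24) = 4.899
Step 2: TM = 24.2 / 4.899 = 4.94

4.94 TM


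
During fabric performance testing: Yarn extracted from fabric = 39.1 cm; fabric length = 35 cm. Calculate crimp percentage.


Formula: Crimp% = ((L_yarn - L_fabric) / L_fabric) * 100
Step 1: Extension = 39.1 - 35 = 4.1 cm
Step 2: Crimp% = (4.1 / 35) * 100
Step 3: Crimp% = 0.117143 * 100 = 11.7143% ≈ 11.7%

11.7%


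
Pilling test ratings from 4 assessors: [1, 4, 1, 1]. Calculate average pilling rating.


Formula: Mean = sum / count
Sum = 1 + 4 + 1 + 1 = 7
Mean = 7 / 4 = 1.8

1.8


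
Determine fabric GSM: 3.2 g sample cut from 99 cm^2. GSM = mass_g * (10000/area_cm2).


Formula: GSM = mass_g / area_m2
Step 1: Convert area: 99 cm^2 = 99 / 10000 = 0.0099 m^2
Step 2: GSM = 3.2 g / 0.0099 m^2 = 323.2 g/m^2

323.2 g/m^2


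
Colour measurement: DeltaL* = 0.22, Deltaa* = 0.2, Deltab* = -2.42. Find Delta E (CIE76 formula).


Formula: Delta E = sqrt(dL*^2 + da*^2 + db*^2)
Step 1: dL*^2 = 0.22^2 = 0.0484
Step 2: da*^2 = 0.2^2 = 0.04
Step 3: db*^2 = (-2.42)^2 = 5.8564
Step 4: Sum = 0.0484 + 0.04 + 5.8564 = 5.9448
Step 5: Delta E = sqrt(5.9448) = 2.44

2.44 Delta E


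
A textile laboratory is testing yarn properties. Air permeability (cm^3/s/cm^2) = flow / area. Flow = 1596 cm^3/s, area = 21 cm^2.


Formula: Air Permeability = Airflow / Test Area
AP = 1596 cm^3/s / 21 cm^2
AP = 76.0 cm^3/s/cm^2

76.0 cm^3/s/cm^2


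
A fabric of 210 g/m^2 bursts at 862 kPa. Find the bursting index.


Formula: Bursting Index = Bursting Strength / Fabric GSM
BI = 862 kPa / 210 g/m^2
BI = 4.105 kPa/(g/m^2)

4.105 kPa/(g/m^2)


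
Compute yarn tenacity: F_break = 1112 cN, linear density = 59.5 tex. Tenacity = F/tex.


Formula: Tenacity = Breaking force / Linear density
Tenacity = 1112 cN / 59.5 tex
Tenacity = 18.69 cN/tex

18.69 cN/tex


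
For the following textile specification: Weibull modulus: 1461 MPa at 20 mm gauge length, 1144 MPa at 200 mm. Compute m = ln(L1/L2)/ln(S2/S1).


Formula: m = ln(L1/L2) / ln(S2/S1)
Step 1: ln(L1/L2) = ln(20/200) = -2.30259
Step 2: S2/S1 = 1144/1461 = 0.78303
Step 3: ln(S2/S1) = ln(0.78303) = -0.24458
Step 4: m = -2.30259 / -0.24458 = 9.41

9.41 (Weibull m)


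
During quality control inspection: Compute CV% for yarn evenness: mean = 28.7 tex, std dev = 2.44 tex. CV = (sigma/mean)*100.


Formula: CV% = (standard deviation / mean) * 100
Step 1: Ratio = 2.44 / 28.7 = 0.085017
Step 2: CV% = 0.085017 * 100 = 8.5017% ≈ 8.5%

8.5%


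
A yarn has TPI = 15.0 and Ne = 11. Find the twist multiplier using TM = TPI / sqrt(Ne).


Formula: TM = TPI / sqrt(Ne)
Step 1: sqrt(Ne) = sqrt(11) = 3.3166
Step 2: TM = 15.0 / 3.3166 = 4.52

4.52 TM


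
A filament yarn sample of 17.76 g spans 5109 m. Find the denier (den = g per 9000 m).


Formula: den = (mass_g / length_m) * 9000
Substituting: den = (17.76 / 5109) * 9000
Intermediate: 17.76 / 5109 = 0.00347622 g/m
den = 0.00347622 * 9000 = 31.3 denier

31.3 denier


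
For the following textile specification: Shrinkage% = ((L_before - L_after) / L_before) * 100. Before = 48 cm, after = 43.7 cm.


Formula: Shrinkage% = ((L_before - L_after) / L_before) * 100
Step 1: Shrinkage = 48 - 43.7 = 4.3 cm
Step 2: Shrinkage% = (4.3 / 48) * 100
Step 3: Shrinkage% = 0.089583 * 100 = 8.9583% ≈ 9.0%

9.0%


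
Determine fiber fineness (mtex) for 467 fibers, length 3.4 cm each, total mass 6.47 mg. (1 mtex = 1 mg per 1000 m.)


Formula: fineness (mtex) = mass (mg) / total length (km) = (mass_mg / total_length_m) * 1000
Step 1: Convert fiber length: 3.4 cm = 0.034 m
Step 2: Total fiber length = 467 * 0.034 = 15.878 m
Step 3: Linear density = 6.47 mg / 15.878 m = 0.4075 mg/m
Step 4: fineness = 0.4075 * 1000 = 407.5 mtex

407.5 mtex


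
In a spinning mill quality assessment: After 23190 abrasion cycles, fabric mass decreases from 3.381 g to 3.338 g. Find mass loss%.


Formula: Mass loss% = ((m_before - m_after) / m_before) * 100
Step 1: Mass loss = 3.381 - 3.338 = 0.043 g
Step 2: Ratio = 0.043 / 3.381 = 0.0127181
Step 3: Mass loss% = 0.0127181 * 100 = 1.27181% ≈ 1.27%

1.27%


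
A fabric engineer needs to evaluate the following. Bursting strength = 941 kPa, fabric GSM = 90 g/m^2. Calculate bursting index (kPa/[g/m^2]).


Formula: Bursting Index = Bursting Strength / Fabric GSM
BI = 941 kPa / 90 g/m^2
BI = 10.456 kPa/(g/m^2)

10.456 kPa/(g/m^2)


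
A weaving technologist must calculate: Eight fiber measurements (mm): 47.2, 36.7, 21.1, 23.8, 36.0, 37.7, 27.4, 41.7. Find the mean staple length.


Formula: Mean = sum of lengths / count
Sum = 47.2 + 36.7 + 21.1 + 23.8 + 36.0 + 37.7 + 27.4 + 41.7
Sum = 271.6 mm
Mean = 271.6 / 8 = 33.95 mm

33.95 mm


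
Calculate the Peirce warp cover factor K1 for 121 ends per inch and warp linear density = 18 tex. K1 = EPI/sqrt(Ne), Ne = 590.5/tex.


Formula: K1 = EPI / sqrt(Ne), with Ne = 590.5 / tex_warp
Step 1: Ne = 590.5 / 18 = 32.806
Step 2: sqrt(Ne) = sqrt(32.806) = 5.7277
Step 3: K1 = 121 / 5.7277 = 21.1

21.1


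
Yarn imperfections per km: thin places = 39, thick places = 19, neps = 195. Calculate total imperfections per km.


Formula: Total = thin places + thick places + neps
Total = 39 + 19 + 195
Total = 253 imperfections/km

253 imperfections/km


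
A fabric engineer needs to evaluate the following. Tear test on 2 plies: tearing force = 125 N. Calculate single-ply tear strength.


Formula: Per-ply strength = Total force / Number of plies
Per-ply = 125 N / 2
Per-ply = 62.5 N

62.5 N


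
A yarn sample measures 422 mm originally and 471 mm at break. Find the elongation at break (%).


Formula: Elongation (%) = ((L_break - L0) / L0) * 100
Step 1: Extension = 471 - 422 = 49 mm
Step 2: Elongation = (49 / 422) * 100
Step 3: Elongation = 0.116114 * 100 = 11.6114% ≈ 11.6%

11.6%


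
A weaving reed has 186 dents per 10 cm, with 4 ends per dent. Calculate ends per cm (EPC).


Formula: EPC = (dents per 10 cm * ends per dent) / 10
Step 1: Total ends per 10 cm = 186 * 4 = 744
Step 2: EPC = 744 / 10 = 74.4 ends/cm

74.4 ends/cm


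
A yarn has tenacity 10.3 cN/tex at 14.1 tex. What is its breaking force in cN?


Formula: Breaking force = Tenacity * Linear density
F = 10.3 cN/tex * 14.1 tex
F = 145.23 cN

145.23 cN


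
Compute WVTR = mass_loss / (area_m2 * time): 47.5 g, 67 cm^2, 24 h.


Formula: WVTR = mass_loss / (area * time)
Step 1: Convert area: 67 cm^2 = 0.0067 m^2
Step 2: WVTR = 47.5 g / (0.0067 m^2 * 24 h)
Step 3: WVTR = 47.5 / 0.1608 = 295.4 g/m^2/h

295.4 g/m^2/h


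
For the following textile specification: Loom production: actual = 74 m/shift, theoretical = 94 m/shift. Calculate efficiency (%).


Formula: Efficiency% = (Actual output / Theoretical output) * 100
Efficiency% = (74 / 94) * 100
Efficiency% = 0.787234 * 100 = 78.7234% ≈ 78.7%

78.7%


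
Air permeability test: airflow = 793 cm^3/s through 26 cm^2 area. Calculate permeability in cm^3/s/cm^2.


Formula: Air Permeability = Airflow / Test Area
AP = 793 cm^3/s / 26 cm^2
AP = 30.5 cm^3/s/cm^2

30.5 cm^3/s/cm^2


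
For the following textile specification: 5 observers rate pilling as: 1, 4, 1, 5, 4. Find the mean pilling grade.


Formula: Mean = sum / count
Sum = 1 + 4 + 1 + 5 + 4 = 15
Mean = 15 / 5 = 3.0

3.0


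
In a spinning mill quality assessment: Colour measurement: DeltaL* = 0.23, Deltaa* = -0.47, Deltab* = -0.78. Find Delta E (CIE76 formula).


Formula: Delta E = sqrt(dL*^2 + da*^2 + db*^2)
Step 1: dL*^2 = 0.23^2 = 0.0529
Step 2: da*^2 = (-0.47)^2 = 0.2209
Step 3: db*^2 = (-0.78)^2 = 0.6084
Step 4: Sum = 0.0529 + 0.2209 + 0.6084 = 0.8822
Step 5: Delta E = sqrt(0.8822) = 0.94

0.94 Delta E


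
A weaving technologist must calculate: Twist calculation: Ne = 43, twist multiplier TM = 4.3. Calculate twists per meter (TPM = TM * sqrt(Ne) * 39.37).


Formula: TPM = TM * sqrt(Ne) * 39.37
Step 1: sqrt(Ne) = sqrt(43) = 6.5574
Step 2: TM * sqrt(Ne) = 4.3 * 6.5574 = 28.1968
Step 3: TPM = 28.1968 * 39.37 = 1110 twists/m

1110 twists/m


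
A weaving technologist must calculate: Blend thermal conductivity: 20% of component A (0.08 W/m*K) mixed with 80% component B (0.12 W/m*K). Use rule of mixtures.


Formula: Blend property = (fraction_A * property_A) + (fraction_B * property_B)
Step 1: Contribution A = 20/100 * 0.08 W/m*K = 0.016 W/m*K
Step 2: Contribution B = 80/100 * 0.12 W/m*K = 0.096 W/m*K
Step 3: Blend thermal conductivity = 0.016 + 0.096 = 0.112 W/m*K

0.112 W/m*K


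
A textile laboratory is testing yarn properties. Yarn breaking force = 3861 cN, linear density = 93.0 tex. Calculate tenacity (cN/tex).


Formula: Tenacity = Breaking force / Linear density
Tenacity = 3861 cN / 93.0 tex
Tenacity = 41.52 cN/tex

41.52 cN/tex


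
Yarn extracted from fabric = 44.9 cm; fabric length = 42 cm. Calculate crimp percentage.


Formula: Crimp% = ((L_yarn - L_fabric) / L_fabric) * 100
Step 1: Extension = 44.9 - 42 = 2.9 cm
Step 2: Crimp% = (2.9 / 42) * 100
Step 3: Crimp% = 0.069048 * 100 = 6.9048% ≈ 6.9%

6.9%


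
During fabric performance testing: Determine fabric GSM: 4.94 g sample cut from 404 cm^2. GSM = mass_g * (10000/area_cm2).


Formula: GSM = mass_g / area_m2
Step 1: Convert area: 404 cm^2 = 404 / 10000 = 0.0404 m^2
Step 2: GSM = 4.94 g / 0.0404 m^2 = 122.3 g/m^2

122.3 g/m^2


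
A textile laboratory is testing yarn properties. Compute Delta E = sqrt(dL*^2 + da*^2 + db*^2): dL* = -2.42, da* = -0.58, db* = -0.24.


Formula: Delta E = sqrt(dL*^2 + da*^2 + db*^2)
Step 1: dL*^2 = (-2.42)^2 = 5.8564
Step 2: da*^2 = (-0.58)^2 = 0.3364
Step 3: db*^2 = (-0.24)^2 = 0.0576
Step 4: Sum = 5.8564 + 0.3364 + 0.0576 = 6.2504
Step 5: Delta E = sqrt(6.2504) = 2.5

2.5 Delta E


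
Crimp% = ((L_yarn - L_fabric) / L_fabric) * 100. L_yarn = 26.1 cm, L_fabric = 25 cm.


Formula: Crimp% = ((L_yarn - L_fabric) / L_fabric) * 100
Step 1: Extension = 26.1 - 25 = 1.1 cm
Step 2: Crimp% = (1.1 / 25) * 100
Step 3: Crimp% = 0.044 * 100 = 4.4%

4.4%


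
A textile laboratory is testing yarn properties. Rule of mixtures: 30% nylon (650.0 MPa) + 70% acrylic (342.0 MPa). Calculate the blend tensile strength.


Formula: Blend property = (fraction_A * property_A) + (fraction_B * property_B)
Step 1: Contribution A = 30/100 * 650.0 MPa = 195.0 MPa
Step 2: Contribution B = 70/100 * 342.0 MPa = 239.4 MPa
Step 3: Blend tensile strength = 195.0 + 239.4 = 434.4 MPa

434.4 MPa


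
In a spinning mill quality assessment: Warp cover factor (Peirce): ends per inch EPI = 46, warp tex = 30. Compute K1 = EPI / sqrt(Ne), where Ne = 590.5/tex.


Formula: K1 = EPI / sqrt(Ne), with Ne = 590.5 / tex_warp
Step 1: Ne = 590.5 / 30 = 19.683
Step 2: sqrt(Ne) = sqrt(19.683) = 4.4366
Step 3: K1 = 46 / 4.4366 = 10.4

10.4


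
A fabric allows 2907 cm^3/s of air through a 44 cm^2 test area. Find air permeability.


Formula: Air Permeability = Airflow / Test Area
AP = 2907 cm^3/s / 44 cm^2
AP = 66.1 cm^3/s/cm^2

66.1 cm^3/s/cm^2


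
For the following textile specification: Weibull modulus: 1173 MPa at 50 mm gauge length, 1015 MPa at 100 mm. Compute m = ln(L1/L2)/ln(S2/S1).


Formula: m = ln(L1/L2) / ln(S2/S1)
Step 1: ln(L1/L2) = ln(50/100) = -0.69315
Step 2: S2/S1 = 1015/1173 = 0.8653
Step 3: ln(S2/S1) = ln(0.8653) = -0.14468
Step 4: m = -0.69315 / -0.14468 = 4.79

4.79 (Weibull m)


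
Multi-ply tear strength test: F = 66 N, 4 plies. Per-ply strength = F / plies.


Formula: Per-ply strength = Total force / Number of plies
Per-ply = 66 N / 4
Per-ply = 16.5 N

16.5 N


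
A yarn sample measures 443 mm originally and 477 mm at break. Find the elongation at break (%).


Formula: Elongation (%) = ((L_break - L0) / L0) * 100
Step 1: Extension = 477 - 443 = 34 mm
Step 2: Elongation = (34 / 443) * 100
Step 3: Elongation = 0.076749 * 100 = 7.6749% ≈ 7.7%

7.7%


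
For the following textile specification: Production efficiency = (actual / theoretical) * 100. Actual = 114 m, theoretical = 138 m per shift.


Formula: Efficiency% = (Actual output / Theoretical output) * 100
Efficiency% = (114 / 138) * 100
Efficiency% = 0.826087 * 100 = 82.6087% ≈ 82.6%

82.6%


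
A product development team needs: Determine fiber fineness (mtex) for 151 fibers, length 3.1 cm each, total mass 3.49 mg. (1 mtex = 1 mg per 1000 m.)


Formula: fineness (mtex) = mass (mg) / total length (km) = (mass_mg / total_length_m) * 1000
Step 1: Convert fiber length: 3.1 cm = 0.031 m
Step 2: Total fiber length = 151 * 0.031 = 4.681 m
Step 3: Linear density = 3.49 mg / 4.681 m = 0.7456 mg/m
Step 4: fineness = 0.7456 * 1000 = 745.6 mtex

745.6 mtex


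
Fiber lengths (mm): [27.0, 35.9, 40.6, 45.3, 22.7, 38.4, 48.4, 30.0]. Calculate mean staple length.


Formula: Mean = sum of lengths / count
Sum = 27.0 + 35.9 + 40.6 + 45.3 + 22.7 + 38.4 + 48.4 + 30.0
Sum = 288.3 mm
Mean = 288.3 / 8 = 36.04 mm

36.04 mm


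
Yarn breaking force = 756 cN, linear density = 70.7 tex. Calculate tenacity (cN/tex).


Formula: Tenacity = Breaking force / Linear density
Tenacity = 756 cN / 70.7 tex
Tenacity = 10.69 cN/tex

10.69 cN/tex


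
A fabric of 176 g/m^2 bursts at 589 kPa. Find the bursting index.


Formula: Bursting Index = Bursting Strength / Fabric GSM
BI = 589 kPa / 176 g/m^2
BI = 3.347 kPa/(g/m^2)

3.347 kPa/(g/m^2)


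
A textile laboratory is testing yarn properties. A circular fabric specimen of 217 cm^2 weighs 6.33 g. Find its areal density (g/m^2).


Formula: GSM = mass_g / area_m2
Step 1: Convert area: 217 cm^2 = 217 / 10000 = 0.0217 m^2
Step 2: GSM = 6.33 g / 0.0217 m^2 = 291.7 g/m^2

291.7 g/m^2


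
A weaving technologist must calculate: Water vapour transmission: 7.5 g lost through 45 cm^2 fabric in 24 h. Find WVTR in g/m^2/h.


Formula: WVTR = mass_loss / (area * time)
Step 1: Convert area: 45 cm^2 = 0.0045 m^2
Step 2: WVTR = 7.5 g / (0.0045 m^2 * 24 h)
Step 3: WVTR = 7.5 / 0.108 = 69.4 g/m^2/h

69.4 g/m^2/h


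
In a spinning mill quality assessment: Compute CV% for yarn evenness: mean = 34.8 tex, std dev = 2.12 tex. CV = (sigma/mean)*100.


Formula: CV% = (standard deviation / mean) * 100
Step 1: Ratio = 2.12 / 34.8 = 0.06092
Step 2: CV% = 0.06092 * 100 = 6.092% ≈ 6.1%

6.1%


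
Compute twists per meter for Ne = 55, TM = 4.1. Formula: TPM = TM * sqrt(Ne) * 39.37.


Formula: TPM = TM * sqrt(Ne) * 39.37
Step 1: sqrt(Ne) = sqrt(55) = 7.4162
Step 2: TM * sqrt(Ne) = 4.1 * 7.4162 = 30.4064
Step 3: TPM = 30.4064 * 39.37 = 1197 twists/m

1197 twists/m


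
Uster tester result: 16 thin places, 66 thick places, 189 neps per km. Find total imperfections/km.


Formula: Total = thin places + thick places + neps
Total = 16 + 66 + 189
Total = 271 imperfections/km

271 imperfections/km


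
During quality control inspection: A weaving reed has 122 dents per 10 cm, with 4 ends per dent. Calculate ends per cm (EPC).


Formula: EPC = (dents per 10 cm * ends per dent) / 10
Step 1: Total ends per 10 cm = 122 * 4 = 488
Step 2: EPC = 488 / 10 = 48.8 ends/cm

48.8 ends/cm


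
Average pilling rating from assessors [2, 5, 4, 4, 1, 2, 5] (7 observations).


Formula: Mean = sum / count
Sum = 2 + 5 + 4 + 4 + 1 + 2 + 5 = 23
Mean = 23 / 7 = 3.3

3.3


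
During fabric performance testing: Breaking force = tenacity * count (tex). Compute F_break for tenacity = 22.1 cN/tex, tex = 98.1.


Formula: Breaking force = Tenacity * Linear density
F = 22.1 cN/tex * 98.1 tex
F = 2168.01 cN

2168.01 cN


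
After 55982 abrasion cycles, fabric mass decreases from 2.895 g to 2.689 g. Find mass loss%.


Formula: Mass loss% = ((m_before - m_after) / m_before) * 100
Step 1: Mass loss = 2.895 - 2.689 = 0.206 g
Step 2: Ratio = 0.206 / 2.895 = 0.0711572
Step 3: Mass loss% = 0.0711572 * 100 = 7.11572% ≈ 7.12%

7.12%


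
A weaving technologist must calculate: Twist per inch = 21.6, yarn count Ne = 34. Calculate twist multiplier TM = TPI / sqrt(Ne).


Formula: TM = TPI / sqrt(Ne)
Step 1: sqrt(Ne) = sqrt(34) = 5.831
Step 2: TM = 21.6 / 5.831 = 3.70

3.70 TM


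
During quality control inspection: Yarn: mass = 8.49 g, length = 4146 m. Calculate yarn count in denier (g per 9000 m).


Formula: den = (mass_g / length_m) * 9000
Substituting: den = (8.49 / 4146) * 9000
Intermediate: 8.49 / 4146 = 0.00204776 g/m
den = 0.00204776 * 9000 = 18.4 denier

18.4 denier


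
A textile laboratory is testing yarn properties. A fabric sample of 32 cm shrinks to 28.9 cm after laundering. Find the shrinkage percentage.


Formula: Shrinkage% = ((L_before - L_after) / L_before) * 100
Step 1: Shrinkage = 32 - 28.9 = 3.1 cm
Step 2: Shrinkage% = (3.1 / 32) * 100
Step 3: Shrinkage% = 0.096875 * 100 = 9.6875% ≈ 9.7%

9.7%


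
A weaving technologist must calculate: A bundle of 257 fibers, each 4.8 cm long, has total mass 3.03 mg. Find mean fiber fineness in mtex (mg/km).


Formula: fineness (mtex) = mass (mg) / total length (km) = (mass_mg / total_length_m) * 1000
Step 1: Convert fiber length: 4.8 cm = 0.048 m
Step 2: Total fiber length = 257 * 0.048 = 12.336 m
Step 3: Linear density = 3.03 mg / 12.336 m = 0.2456 mg/m
Step 4: fineness = 0.2456 * 1000 = 245.6 mtex

245.6 mtex


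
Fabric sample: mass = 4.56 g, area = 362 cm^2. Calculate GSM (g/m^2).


Formula: GSM = mass_g / area_m2
Step 1: Convert area: 362 cm^2 = 362 / 10000 = 0.0362 m^2
Step 2: GSM = 4.56 g / 0.0362 m^2 = 126.0 g/m^2

126.0 g/m^2


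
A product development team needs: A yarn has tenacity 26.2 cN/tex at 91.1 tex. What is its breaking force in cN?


Formula: Breaking force = Tenacity * Linear density
F = 26.2 cN/tex * 91.1 tex
F = 2386.82 cN

2386.82 cN


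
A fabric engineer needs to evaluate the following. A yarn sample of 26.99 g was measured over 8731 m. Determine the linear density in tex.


Formula: Tex = (mass_g / length_m) * 1000
Substituting: Tex = (26.99 / 8731) * 1000
Intermediate: 26.99 / 8731 = 0.00309128 g/m
Tex = 0.00309128 * 1000 = 3.09 tex

3.09 tex


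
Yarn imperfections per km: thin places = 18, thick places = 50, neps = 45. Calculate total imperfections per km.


Formula: Total = thin places + thick places + neps
Total = 18 + 50 + 45
Total = 113 imperfections/km

113 imperfections/km


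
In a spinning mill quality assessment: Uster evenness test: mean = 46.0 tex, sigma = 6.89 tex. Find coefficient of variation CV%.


Formula: CV% = (standard deviation / mean) * 100
Step 1: Ratio = 6.89 / 46.0 = 0.149783
Step 2: CV% = 0.149783 * 100 = 14.9783% ≈ 15.0%

15.0%


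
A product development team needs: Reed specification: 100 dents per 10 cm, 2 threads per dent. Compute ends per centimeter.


Formula: EPC = (dents per 10 cm * ends per dent) / 10
Step 1: Total ends per 10 cm = 100 * 2 = 200
Step 2: EPC = 200 / 10 = 20.0 ends/cm

20.0 ends/cm


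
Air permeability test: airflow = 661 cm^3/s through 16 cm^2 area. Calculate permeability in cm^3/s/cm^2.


Formula: Air Permeability = Airflow / Test Area
AP = 661 cm^3/s / 16 cm^2
AP = 41.3 cm^3/s/cm^2

41.3 cm^3/s/cm^2


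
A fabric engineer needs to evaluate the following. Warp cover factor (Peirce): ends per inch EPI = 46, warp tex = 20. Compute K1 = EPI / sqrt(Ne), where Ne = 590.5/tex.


Formula: K1 = EPI / sqrt(Ne), with Ne = 590.5 / tex_warp
Step 1: Ne = 590.5 / 20 = 29.525
Step 2: sqrt(Ne) = sqrt(29.525) = 5.4337
Step 3: K1 = 46 / 5.4337 = 8.5

8.5


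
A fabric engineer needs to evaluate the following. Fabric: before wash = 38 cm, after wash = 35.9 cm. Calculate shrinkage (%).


Formula: Shrinkage% = ((L_before - L_after) / L_before) * 100
Step 1: Shrinkage = 38 - 35.9 = 2.1 cm
Step 2: Shrinkage% = (2.1 / 38) * 100
Step 3: Shrinkage% = 0.055263 * 100 = 5.5263% ≈ 5.5%

5.5%


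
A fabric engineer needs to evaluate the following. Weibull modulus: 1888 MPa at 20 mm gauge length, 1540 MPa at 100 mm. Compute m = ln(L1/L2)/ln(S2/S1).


Formula: m = ln(L1/L2) / ln(S2/S1)
Step 1: ln(L1/L2) = ln(20/100) = -1.60944
Step 2: S2/S1 = 1540/1888 = 0.81568
Step 3: ln(S2/S1) = ln(0.81568) = -0.20373
Step 4: m = -1.60944 / -0.20373 = 7.90

7.90 (Weibull m)


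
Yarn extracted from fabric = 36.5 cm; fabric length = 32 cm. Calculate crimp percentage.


Formula: Crimp% = ((L_yarn - L_fabric) / L_fabric) * 100
Step 1: Extension = 36.5 - 32 = 4.5 cm
Step 2: Crimp% = (4.5 / 32) * 100
Step 3: Crimp% = 0.140625 * 100 = 14.0625% ≈ 14.1%

14.1%


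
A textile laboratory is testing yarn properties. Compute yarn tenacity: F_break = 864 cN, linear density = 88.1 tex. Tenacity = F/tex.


Formula: Tenacity = Breaking force / Linear density
Tenacity = 864 cN / 88.1 tex
Tenacity = 9.81 cN/tex

9.81 cN/tex


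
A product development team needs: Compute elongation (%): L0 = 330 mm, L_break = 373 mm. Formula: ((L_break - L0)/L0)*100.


Formula: Elongation (%) = ((L_break - L0) / L0) * 100
Step 1: Extension = 373 - 330 = 43 mm
Step 2: Elongation = (43 / 330) * 100
Step 3: Elongation = 0.130303 * 100 = 13.0303% ≈ 13.0%

13.0%


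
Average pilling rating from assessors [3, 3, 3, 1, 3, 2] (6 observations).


Formula: Mean = sum / count
Sum = 3 + 3 + 3 + 1 + 3 + 2 = 15
Mean = 15 / 6 = 2.5

2.5


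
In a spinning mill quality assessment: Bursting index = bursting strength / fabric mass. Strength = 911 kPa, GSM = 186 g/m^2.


Formula: Bursting Index = Bursting Strength / Fabric GSM
BI = 911 kPa / 186 g/m^2
BI = 4.898 kPa/(g/m^2)

4.898 kPa/(g/m^2)


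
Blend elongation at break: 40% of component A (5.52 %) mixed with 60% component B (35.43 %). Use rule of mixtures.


Formula: Blend property = (fraction_A * property_A) + (fraction_B * property_B)
Step 1: Contribution A = 40/100 * 5.52 % = 2.208 %
Step 2: Contribution B = 60/100 * 35.43 % = 21.258 %
Step 3: Blend elongation at break = 2.208 + 21.258 = 23.466 %

23.466 %
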